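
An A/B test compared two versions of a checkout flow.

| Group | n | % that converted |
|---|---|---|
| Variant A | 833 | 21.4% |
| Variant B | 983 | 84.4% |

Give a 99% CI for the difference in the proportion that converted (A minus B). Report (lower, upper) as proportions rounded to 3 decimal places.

The two standard errors are √(0.2140×0.7860/833) = 0.01421 and √(0.8440×0.1560/983) = 0.01157.
Because the samples are independent, SE_diff = √(0.01421² + 0.01157²) = 0.01832.
Using z* = 2.576 for 99%, ME = 2.576 × 0.01832 = 0.04719.
p̂₁ − p̂₂ = -0.6300; interval -0.6300 ± 0.04719 gives (-0.677, -0.583).

(-0.677, -0.583)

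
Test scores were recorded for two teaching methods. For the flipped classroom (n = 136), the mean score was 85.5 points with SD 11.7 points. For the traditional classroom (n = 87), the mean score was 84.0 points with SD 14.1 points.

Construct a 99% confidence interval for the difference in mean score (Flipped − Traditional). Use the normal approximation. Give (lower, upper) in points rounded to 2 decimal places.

Per-group SEs: s₁/√n₁ = 11.7/√136 = 1.0033, s₂/√n₂ = 14.1/√87 = 1.5117.
Unpooled SE of the difference: √(1.00661089 + 2.28523689) = 1.8143.
Margin of error = z* · SE = 2.576 × 1.8143 = 4.6736.
x̄₁ − x̄₂ = 85.5 − 84.0 = 1.5000.
CI: 1.5000 ± 4.6736 = (-3.17, 6.17).

(-3.17, 6.17)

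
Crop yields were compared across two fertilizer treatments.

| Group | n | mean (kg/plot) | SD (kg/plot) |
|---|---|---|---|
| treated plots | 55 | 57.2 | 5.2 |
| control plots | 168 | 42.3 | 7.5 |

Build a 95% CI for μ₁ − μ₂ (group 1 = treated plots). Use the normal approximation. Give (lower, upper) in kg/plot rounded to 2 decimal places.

(13.12, 16.68)

Per-group SEs: s₁/√n₁ = 5.2/√55 = 0.7012, s₂/√n₂ = 7.5/√168 = 0.5786.
Unpooled SE of the difference: √(0.49168144 + 0.33477796) = 0.9091.
Margin of error = z* · SE = 1.960 × 0.9091 = 1.7818.
x̄₁ − x̄₂ = 57.2 − 42.3 = 14.9000.
CI: 14.9000 ± 1.7818 = (13.12, 16.68).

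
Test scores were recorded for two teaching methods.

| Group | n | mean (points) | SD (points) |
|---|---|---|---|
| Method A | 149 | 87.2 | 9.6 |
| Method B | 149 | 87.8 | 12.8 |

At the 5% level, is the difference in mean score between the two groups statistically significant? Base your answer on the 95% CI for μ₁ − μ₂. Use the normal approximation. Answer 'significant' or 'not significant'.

Standard errors of each mean: 9.6/√149 = 0.7865 and 12.8/√149 = 1.0486.
SE(x̄₁ − x̄₂) = √(0.7865² + 1.0486²) = 1.3108 for independent samples with unequal variances.
With z* = 1.960, the margin is 1.960 × 1.3108 = 2.5692.
x̄₁ − x̄₂ = 87.2 − 87.8 = -0.6000; the interval is -0.6000 ± 2.5692 = (-3.1692, 1.9692).
The interval (-3.1692, 1.9692) contains 0, so the difference is not significant.

not significant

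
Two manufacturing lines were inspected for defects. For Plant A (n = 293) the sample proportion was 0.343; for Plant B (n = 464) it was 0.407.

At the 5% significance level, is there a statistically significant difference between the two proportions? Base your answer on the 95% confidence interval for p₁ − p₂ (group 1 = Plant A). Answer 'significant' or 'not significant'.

not significant

SE₁ = √(p̂₁(1−p̂₁)/n₁) = √(0.3430·0.6570/293) = 0.02773; SE₂ = √(0.4070·0.5930/464) = 0.02281.
Independent samples: SE of the difference = √(SE₁² + SE₂²) = √(0.0007689529 + 0.0005202961) = 0.03591.
z* for 95% confidence is 1.960, so the margin of error is 1.960 × 0.03591 = 0.07038.
Point estimate p̂₁ − p̂₂ = 0.3430 − 0.4070 = -0.0640.
-0.0640 ± 0.07038 → (-0.13438, 0.00638).
The interval (-0.13438, 0.00638) contains 0, so the difference is not significant.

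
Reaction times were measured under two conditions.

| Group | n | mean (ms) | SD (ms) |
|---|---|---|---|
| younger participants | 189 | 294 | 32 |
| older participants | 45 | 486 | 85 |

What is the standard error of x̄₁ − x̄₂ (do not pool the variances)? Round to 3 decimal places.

12.883

Standard errors of each mean: 32/√189 = 2.3277 and 85/√45 = 12.6711.
SE(x̄₁ − x̄₂) = √(2.3277² + 12.6711²) = 12.8831 for independent samples with unequal variances.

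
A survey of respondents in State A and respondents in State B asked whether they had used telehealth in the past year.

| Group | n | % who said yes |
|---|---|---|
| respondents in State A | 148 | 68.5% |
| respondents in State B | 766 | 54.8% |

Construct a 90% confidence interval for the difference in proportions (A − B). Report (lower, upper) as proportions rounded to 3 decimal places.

SE₁ = √(p̂₁(1−p̂₁)/n₁) = √(0.6850·0.3150/148) = 0.03818; SE₂ = √(0.5480·0.4520/766) = 0.01798.
Independent samples: SE of the difference = √(SE₁² + SE₂²) = √(0.0014577124 + 0.0003232804) = 0.04220.
z* for 90% confidence is 1.645, so the margin of error is 1.645 × 0.04220 = 0.06942.
Point estimate p̂₁ − p̂₂ = 0.6850 − 0.5480 = 0.1370.
0.1370 ± 0.06942 → (0.068, 0.206).

(0.068, 0.206)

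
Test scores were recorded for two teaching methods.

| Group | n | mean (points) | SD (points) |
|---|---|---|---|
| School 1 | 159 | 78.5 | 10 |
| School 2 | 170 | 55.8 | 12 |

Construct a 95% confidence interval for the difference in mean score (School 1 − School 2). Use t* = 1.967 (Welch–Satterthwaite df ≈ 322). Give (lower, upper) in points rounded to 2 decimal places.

SE₁ = s₁/√n₁ = 10/√159 = 0.7931; SE₂ = 12/√170 = 0.9204.
Independent samples, unequal variances: SE_diff = √(SE₁² + SE₂²) = √(0.62900761 + 0.84713616) = 1.2150.
t* = 1.967, so margin of error = 1.967 × 1.2150 = 2.3899.
Difference in means = 78.5 − 55.8 = 22.7000.
22.7000 ± 2.3899 → (20.31, 25.09).

(20.31, 25.09)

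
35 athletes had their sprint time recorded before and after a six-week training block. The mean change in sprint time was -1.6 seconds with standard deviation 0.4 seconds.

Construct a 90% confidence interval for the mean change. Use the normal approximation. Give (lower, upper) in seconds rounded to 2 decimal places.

(-1.71, -1.49)

This is a matched-pairs design, so SE = s_d/√n = 0.4/√35 = 0.0676.
Margin = 1.645 × 0.0676 = 0.1112; the interval is -1.6 ± 0.1112 = (-1.71, -1.49).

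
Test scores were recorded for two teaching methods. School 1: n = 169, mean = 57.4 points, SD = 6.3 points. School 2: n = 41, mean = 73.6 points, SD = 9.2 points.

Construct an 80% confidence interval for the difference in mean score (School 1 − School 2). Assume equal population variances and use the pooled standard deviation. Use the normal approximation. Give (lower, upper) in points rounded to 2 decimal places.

s_p = √[((n₁−1)s₁² + (n₂−1)s₂²)/(n₁+n₂−2)] = √[(168·6.3² + 40·9.2²)/208] = 6.9523.
SE = 6.9523·√(1/169 + 1/41) = 1.2103.
With z* = 1.282, margin = 1.282 × 1.2103 = 1.5516.
x̄₁ − x̄₂ = 57.4 − 73.6 = -16.2000; interval -16.2000 ± 1.5516 = (-17.75, -14.65).

(-17.75, -14.65)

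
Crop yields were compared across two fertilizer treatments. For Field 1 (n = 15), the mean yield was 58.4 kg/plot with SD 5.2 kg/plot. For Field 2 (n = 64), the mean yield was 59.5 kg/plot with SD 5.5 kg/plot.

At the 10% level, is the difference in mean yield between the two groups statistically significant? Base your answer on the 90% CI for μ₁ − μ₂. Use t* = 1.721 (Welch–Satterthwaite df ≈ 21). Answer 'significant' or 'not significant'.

Standard errors of each mean: 5.2/√15 = 1.3426 and 5.5/√64 = 0.6875.
SE(x̄₁ − x̄₂) = √(1.3426² + 0.6875²) = 1.5084 for independent samples with unequal variances.
With t* = 1.721, the margin is 1.721 × 1.5084 = 2.5960.
x̄₁ − x̄₂ = 58.4 − 59.5 = -1.1000; the interval is -1.1000 ± 2.5960 = (-3.6960, 1.4960).
The interval (-3.6960, 1.4960) contains 0, so the difference is not significant.

not significant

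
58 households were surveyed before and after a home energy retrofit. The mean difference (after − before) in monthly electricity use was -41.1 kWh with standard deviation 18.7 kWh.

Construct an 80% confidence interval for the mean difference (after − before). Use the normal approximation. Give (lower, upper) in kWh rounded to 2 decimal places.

(-44.25, -37.95)

Paired design: SE = s_d/√n = 18.7/√58 = 2.4554.
z* = 1.282; margin of error = 1.282 × 2.4554 = 3.1478.
-41.1 ± 3.1478 → (-44.25, -37.95).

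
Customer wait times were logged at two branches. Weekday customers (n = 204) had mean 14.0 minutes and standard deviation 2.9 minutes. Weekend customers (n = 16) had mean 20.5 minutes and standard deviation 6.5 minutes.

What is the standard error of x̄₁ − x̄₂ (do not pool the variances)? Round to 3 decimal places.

1.638

Standard errors of each mean: 2.9/√204 = 0.2030 and 6.5/√16 = 1.6250.
SE(x̄₁ − x̄₂) = √(0.2030² + 1.6250²) = 1.6376 for independent samples with unequal variances.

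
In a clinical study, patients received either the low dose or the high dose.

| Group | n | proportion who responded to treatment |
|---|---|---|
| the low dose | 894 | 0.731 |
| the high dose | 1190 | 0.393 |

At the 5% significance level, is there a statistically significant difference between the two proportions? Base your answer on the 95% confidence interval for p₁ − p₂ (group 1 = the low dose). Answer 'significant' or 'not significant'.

Each SE is √(p̂(1−p̂)/n): √(0.7310·0.2690/894) = 0.01483 and √(0.3930·0.6070/1190) = 0.01416.
SE(p̂₁ − p̂₂) = √(SE₁² + SE₂²) = √(0.0002199289 + 0.0002005056) = 0.02050, since the two samples are independent.
At 95% confidence z* = 1.960; margin = 1.960 × 0.02050 = 0.04018.
The difference is 0.7310 − 0.3930 = 0.3380, so the interval is 0.3380 ± 0.04018 = (0.29782, 0.37818).
The interval (0.29782, 0.37818) does not contain 0, so the difference is significant.

significant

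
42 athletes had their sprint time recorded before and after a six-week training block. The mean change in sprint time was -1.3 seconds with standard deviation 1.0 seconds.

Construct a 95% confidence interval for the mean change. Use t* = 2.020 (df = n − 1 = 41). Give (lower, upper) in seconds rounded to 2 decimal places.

(-1.61, -0.99)

This is a matched-pairs design, so SE = s_d/√n = 1.0/√42 = 0.1543.
Margin = 2.020 × 0.1543 = 0.3117; the interval is -1.3 ± 0.3117 = (-1.61, -0.99).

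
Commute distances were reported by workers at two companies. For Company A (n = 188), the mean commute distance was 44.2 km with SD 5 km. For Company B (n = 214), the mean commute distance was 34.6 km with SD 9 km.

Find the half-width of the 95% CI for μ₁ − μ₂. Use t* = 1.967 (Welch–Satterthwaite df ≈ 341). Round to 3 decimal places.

SE₁ = s₁/√n₁ = 5/√188 = 0.3647; SE₂ = 9/√214 = 0.6152.
Independent samples, unequal variances: SE_diff = √(SE₁² + SE₂²) = √(0.13300609 + 0.37847104) = 0.7152.
t* = 1.967, so margin of error = 1.967 × 0.7152 = 1.4068.

1.407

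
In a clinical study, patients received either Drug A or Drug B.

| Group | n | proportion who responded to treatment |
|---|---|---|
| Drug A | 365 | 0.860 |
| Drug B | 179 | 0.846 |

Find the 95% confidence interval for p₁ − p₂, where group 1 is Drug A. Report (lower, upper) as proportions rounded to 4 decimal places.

SE₁ = √(p̂₁(1−p̂₁)/n₁) = √(0.8600·0.1400/365) = 0.01816; SE₂ = √(0.8460·0.1540/179) = 0.02698.
Independent samples: SE of the difference = √(SE₁² + SE₂²) = √(0.0003297856 + 0.0007279204) = 0.03252.
z* for 95% confidence is 1.960, so the margin of error is 1.960 × 0.03252 = 0.06374.
Point estimate p̂₁ − p̂₂ = 0.8600 − 0.8460 = 0.0140.
0.0140 ± 0.06374 → (-0.0497, 0.0777).

(-0.0497, 0.0777)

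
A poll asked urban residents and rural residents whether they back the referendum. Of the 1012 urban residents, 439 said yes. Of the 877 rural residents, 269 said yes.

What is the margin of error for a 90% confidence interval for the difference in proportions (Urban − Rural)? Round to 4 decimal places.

First, p̂₁ = 439/1012 = 0.4338; p̂₂ = 269/877 = 0.3067.
The two standard errors are √(0.4338×0.5662/1012) = 0.01558 and √(0.3067×0.6933/877) = 0.01557.
Because the samples are independent, SE_diff = √(0.01558² + 0.01557²) = 0.02203.
Using z* = 1.645 for 90%, ME = 1.645 × 0.02203 = 0.03624.

0.0362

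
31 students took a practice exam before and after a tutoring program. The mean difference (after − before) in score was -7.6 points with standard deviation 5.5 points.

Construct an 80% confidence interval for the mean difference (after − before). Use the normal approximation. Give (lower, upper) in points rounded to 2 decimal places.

Paired design: SE = s_d/√n = 5.5/√31 = 0.9878.
z* = 1.282; margin of error = 1.282 × 0.9878 = 1.2664.
-7.6 ± 1.2664 → (-8.87, -6.33).

(-8.87, -6.33)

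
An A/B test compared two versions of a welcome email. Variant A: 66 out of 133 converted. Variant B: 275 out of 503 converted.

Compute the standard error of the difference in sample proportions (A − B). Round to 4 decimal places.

0.0487

First, p̂₁ = 66/133 = 0.4962; p̂₂ = 275/503 = 0.5467.
The two standard errors are √(0.4962×0.5038/133) = 0.04335 and √(0.5467×0.4533/503) = 0.02220.
Because the samples are independent, SE_diff = √(0.04335² + 0.02220²) = 0.04870.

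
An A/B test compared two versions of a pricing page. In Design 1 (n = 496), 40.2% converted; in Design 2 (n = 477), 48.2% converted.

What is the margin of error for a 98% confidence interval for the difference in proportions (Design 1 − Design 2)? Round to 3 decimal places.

0.074

Each SE is √(p̂(1−p̂)/n): √(0.4020·0.5980/496) = 0.02202 and √(0.4820·0.5180/477) = 0.02288.
SE(p̂₁ − p̂₂) = √(SE₁² + SE₂²) = √(0.0004848804 + 0.0005234944) = 0.03175, since the two samples are independent.
At 98% confidence z* = 2.326; margin = 2.326 × 0.03175 = 0.07385.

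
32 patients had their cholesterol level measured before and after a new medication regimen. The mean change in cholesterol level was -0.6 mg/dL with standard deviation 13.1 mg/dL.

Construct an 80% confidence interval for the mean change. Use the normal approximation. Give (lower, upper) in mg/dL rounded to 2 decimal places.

This is a matched-pairs design, so SE = s_d/√n = 13.1/√32 = 2.3158.
Margin = 1.282 × 2.3158 = 2.9689; the interval is -0.6 ± 2.9689 = (-3.57, 2.37).

(-3.57, 2.37)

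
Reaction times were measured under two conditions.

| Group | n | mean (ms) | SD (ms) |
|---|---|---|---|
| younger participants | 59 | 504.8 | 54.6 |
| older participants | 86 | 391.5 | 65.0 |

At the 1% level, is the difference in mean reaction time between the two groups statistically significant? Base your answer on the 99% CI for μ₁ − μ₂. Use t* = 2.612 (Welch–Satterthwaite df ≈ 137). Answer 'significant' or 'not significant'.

Standard errors of each mean: 54.6/√59 = 7.1083 and 65.0/√86 = 7.0091.
SE(x̄₁ − x̄₂) = √(7.1083² + 7.0091²) = 9.9828 for independent samples with unequal variances.
With t* = 2.612, the margin is 2.612 × 9.9828 = 26.0751.
x̄₁ − x̄₂ = 504.8 − 391.5 = 113.3000; the interval is 113.3000 ± 26.0751 = (87.2249, 139.3751).
The interval (87.2249, 139.3751) does not contain 0, so the difference is significant.

significant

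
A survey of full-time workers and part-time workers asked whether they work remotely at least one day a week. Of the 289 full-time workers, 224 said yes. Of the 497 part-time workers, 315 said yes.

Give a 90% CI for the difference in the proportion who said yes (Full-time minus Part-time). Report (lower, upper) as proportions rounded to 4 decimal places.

(0.0875, 0.1951)

p̂₁ = 224/289 = 0.7751 and p̂₂ = 315/497 = 0.6338.
SE₁ = √(p̂₁(1−p̂₁)/n₁) = √(0.7751·0.2249/289) = 0.02456; SE₂ = √(0.6338·0.3662/497) = 0.02161.
Independent samples: SE of the difference = √(SE₁² + SE₂²) = √(0.0006031936 + 0.0004669921) = 0.03271.
z* for 90% confidence is 1.645, so the margin of error is 1.645 × 0.03271 = 0.05381.
Point estimate p̂₁ − p̂₂ = 0.7751 − 0.6338 = 0.1413.
0.1413 ± 0.05381 → (0.0875, 0.1951).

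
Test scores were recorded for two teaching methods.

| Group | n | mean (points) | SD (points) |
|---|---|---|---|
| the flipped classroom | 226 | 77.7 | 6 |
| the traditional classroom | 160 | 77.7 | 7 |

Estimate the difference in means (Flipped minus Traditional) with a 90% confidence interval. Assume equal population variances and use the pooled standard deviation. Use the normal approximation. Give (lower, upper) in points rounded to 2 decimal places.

(-1.09, 1.09)

Pooled variance s_p² = [225·6² + 159·7²] / (226+160−2) = 41.3828, so s_p = 6.4329.
SE_diff = s_p·√(1/n₁ + 1/n₂) = 6.4329·√(1/226 + 1/160) = 0.6646.
z* = 1.645; margin = 1.645 × 0.6646 = 1.0933.
Difference = 77.7 − 77.7 = 0.0000.
0.0000 ± 1.0933 → (-1.09, 1.09).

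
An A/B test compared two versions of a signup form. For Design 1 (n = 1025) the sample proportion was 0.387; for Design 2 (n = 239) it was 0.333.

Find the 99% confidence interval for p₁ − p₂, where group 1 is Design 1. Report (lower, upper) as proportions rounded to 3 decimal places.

(-0.034, 0.142)

Each SE is √(p̂(1−p̂)/n): √(0.3870·0.6130/1025) = 0.01521 and √(0.3330·0.6670/239) = 0.03048.
SE(p̂₁ − p̂₂) = √(SE₁² + SE₂²) = √(0.0002313441 + 0.0009290304) = 0.03406, since the two samples are independent.
At 99% confidence z* = 2.576; margin = 2.576 × 0.03406 = 0.08774.
The difference is 0.3870 − 0.3330 = 0.0540, so the interval is 0.0540 ± 0.08774 = (-0.034, 0.142).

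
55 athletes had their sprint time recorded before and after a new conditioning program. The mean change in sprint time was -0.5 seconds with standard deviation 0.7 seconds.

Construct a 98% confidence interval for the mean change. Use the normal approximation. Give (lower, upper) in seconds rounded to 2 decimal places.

(-0.72, -0.28)

Paired design: SE = s_d/√n = 0.7/√55 = 0.0944.
z* = 2.326; margin of error = 2.326 × 0.0944 = 0.2196.
-0.5 ± 0.2196 → (-0.72, -0.28).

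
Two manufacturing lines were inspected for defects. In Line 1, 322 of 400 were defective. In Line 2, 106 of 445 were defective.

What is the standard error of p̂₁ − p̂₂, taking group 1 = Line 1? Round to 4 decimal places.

p̂₁ = 322/400 = 0.8050 and p̂₂ = 106/445 = 0.2382.
SE₁ = √(p̂₁(1−p̂₁)/n₁) = √(0.8050·0.1950/400) = 0.01981; SE₂ = √(0.2382·0.7618/445) = 0.02019.
Independent samples: SE of the difference = √(SE₁² + SE₂²) = √(0.0003924361 + 0.0004076361) = 0.02829.

0.0283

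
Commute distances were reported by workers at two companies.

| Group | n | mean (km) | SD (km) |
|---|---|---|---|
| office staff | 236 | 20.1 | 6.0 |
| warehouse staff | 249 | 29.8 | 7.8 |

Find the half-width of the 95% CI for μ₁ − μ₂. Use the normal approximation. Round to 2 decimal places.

Standard errors of each mean: 6.0/√236 = 0.3906 and 7.8/√249 = 0.4943.
SE(x̄₁ − x̄₂) = √(0.3906² + 0.4943²) = 0.6300 for independent samples with unequal variances.
With z* = 1.960, the margin is 1.960 × 0.6300 = 1.2348.

1.23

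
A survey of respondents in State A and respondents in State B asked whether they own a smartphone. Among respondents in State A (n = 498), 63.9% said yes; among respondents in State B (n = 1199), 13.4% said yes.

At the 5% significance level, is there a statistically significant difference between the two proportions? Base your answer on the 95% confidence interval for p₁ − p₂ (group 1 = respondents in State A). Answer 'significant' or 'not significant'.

significant

SE₁ = √(p̂₁(1−p̂₁)/n₁) = √(0.6390·0.3610/498) = 0.02152; SE₂ = √(0.1340·0.8660/1199) = 0.00984.
Independent samples: SE of the difference = √(SE₁² + SE₂²) = √(0.0004631104 + 0.0000968256) = 0.02366.
z* for 95% confidence is 1.960, so the margin of error is 1.960 × 0.02366 = 0.04637.
Point estimate p̂₁ − p̂₂ = 0.6390 − 0.1340 = 0.5050.
0.5050 ± 0.04637 → (0.45863, 0.55137).
The interval (0.45863, 0.55137) does not contain 0, so the difference is significant.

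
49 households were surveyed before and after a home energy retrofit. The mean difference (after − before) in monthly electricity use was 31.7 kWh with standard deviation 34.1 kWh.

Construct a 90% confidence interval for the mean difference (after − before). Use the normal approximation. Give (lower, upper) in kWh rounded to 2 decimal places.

This is a matched-pairs design, so SE = s_d/√n = 34.1/√49 = 4.8714.
Margin = 1.645 × 4.8714 = 8.0135; the interval is 31.7 ± 8.0135 = (23.69, 39.71).

(23.69, 39.71)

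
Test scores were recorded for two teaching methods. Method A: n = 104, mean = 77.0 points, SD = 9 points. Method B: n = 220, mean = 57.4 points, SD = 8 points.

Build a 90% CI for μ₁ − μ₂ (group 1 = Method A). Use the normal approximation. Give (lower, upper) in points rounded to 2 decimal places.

Standard errors of each mean: 9/√104 = 0.8825 and 8/√220 = 0.5394.
SE(x̄₁ − x̄₂) = √(0.8825² + 0.5394²) = 1.0343 for independent samples with unequal variances.
With z* = 1.645, the margin is 1.645 × 1.0343 = 1.7014.
x̄₁ − x̄₂ = 77.0 − 57.4 = 19.6000; the interval is 19.6000 ± 1.7014 = (17.90, 21.30).

(17.90, 21.30)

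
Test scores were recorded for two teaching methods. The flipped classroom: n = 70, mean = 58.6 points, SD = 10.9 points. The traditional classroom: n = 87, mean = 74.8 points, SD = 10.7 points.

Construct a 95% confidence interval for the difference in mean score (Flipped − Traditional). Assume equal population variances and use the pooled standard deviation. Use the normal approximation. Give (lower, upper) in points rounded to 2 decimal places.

s_p = √[((n₁−1)s₁² + (n₂−1)s₂²)/(n₁+n₂−2)] = √[(69·10.9² + 86·10.7²)/155] = 10.7895.
SE = 10.7895·√(1/70 + 1/87) = 1.7324.
With z* = 1.960, margin = 1.960 × 1.7324 = 3.3955.
x̄₁ − x̄₂ = 58.6 − 74.8 = -16.2000; interval -16.2000 ± 3.3955 = (-19.60, -12.80).

(-19.60, -12.80)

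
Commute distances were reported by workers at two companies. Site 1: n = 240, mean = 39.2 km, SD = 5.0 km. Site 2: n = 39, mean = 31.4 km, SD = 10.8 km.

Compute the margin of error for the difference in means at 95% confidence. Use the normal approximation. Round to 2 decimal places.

Per-group SEs: s₁/√n₁ = 5.0/√240 = 0.3227, s₂/√n₂ = 10.8/√39 = 1.7294.
Unpooled SE of the difference: √(0.10413529 + 2.99082436) = 1.7592.
Margin of error = z* · SE = 1.960 × 1.7592 = 3.4480.

3.45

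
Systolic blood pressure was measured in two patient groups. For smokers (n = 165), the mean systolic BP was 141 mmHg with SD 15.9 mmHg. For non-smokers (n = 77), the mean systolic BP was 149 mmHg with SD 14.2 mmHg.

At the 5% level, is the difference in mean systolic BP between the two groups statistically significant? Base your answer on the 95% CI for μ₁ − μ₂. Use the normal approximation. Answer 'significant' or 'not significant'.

significant

Per-group SEs: s₁/√n₁ = 15.9/√165 = 1.2378, s₂/√n₂ = 14.2/√77 = 1.6182.
Unpooled SE of the difference: √(1.53214884 + 2.61857124) = 2.0373.
Margin of error = z* · SE = 1.960 × 2.0373 = 3.9931.
x̄₁ − x̄₂ = 141 − 149 = -8.0000.
CI: -8.0000 ± 3.9931 = (-11.9931, -4.0069).
The interval (-11.9931, -4.0069) does not contain 0, so the difference is significant.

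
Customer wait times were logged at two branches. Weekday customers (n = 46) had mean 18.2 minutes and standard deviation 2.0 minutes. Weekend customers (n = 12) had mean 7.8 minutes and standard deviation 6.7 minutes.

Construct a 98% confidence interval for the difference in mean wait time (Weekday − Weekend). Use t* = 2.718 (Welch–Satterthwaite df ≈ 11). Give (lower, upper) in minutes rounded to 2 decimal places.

SE₁ = s₁/√n₁ = 2.0/√46 = 0.2949; SE₂ = 6.7/√12 = 1.9341.
Independent samples, unequal variances: SE_diff = √(SE₁² + SE₂²) = √(0.08696601 + 3.74074281) = 1.9565.
t* = 2.718, so margin of error = 2.718 × 1.9565 = 5.3178.
Difference in means = 18.2 − 7.8 = 10.4000.
10.4000 ± 5.3178 → (5.08, 15.72).

(5.08, 15.72)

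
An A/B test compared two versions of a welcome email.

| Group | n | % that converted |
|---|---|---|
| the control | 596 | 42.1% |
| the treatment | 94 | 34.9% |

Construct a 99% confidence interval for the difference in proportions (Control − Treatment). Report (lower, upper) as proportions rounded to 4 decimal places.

(-0.0649, 0.2089)

SE₁ = √(p̂₁(1−p̂₁)/n₁) = √(0.4210·0.5790/596) = 0.02022; SE₂ = √(0.3490·0.6510/94) = 0.04916.
Independent samples: SE of the difference = √(SE₁² + SE₂²) = √(0.0004088484 + 0.0024167056) = 0.05316.
z* for 99% confidence is 2.576, so the margin of error is 2.576 × 0.05316 = 0.13694.
Point estimate p̂₁ − p̂₂ = 0.4210 − 0.3490 = 0.0720.
0.0720 ± 0.13694 → (-0.0649, 0.2089).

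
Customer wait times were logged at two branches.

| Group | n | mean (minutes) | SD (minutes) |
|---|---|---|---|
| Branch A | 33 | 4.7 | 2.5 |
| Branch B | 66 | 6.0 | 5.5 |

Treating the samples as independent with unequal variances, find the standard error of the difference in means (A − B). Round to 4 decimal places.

0.8048

Standard errors of each mean: 2.5/√33 = 0.4352 and 5.5/√66 = 0.6770.
SE(x̄₁ − x̄₂) = √(0.4352² + 0.6770²) = 0.8048 for independent samples with unequal variances.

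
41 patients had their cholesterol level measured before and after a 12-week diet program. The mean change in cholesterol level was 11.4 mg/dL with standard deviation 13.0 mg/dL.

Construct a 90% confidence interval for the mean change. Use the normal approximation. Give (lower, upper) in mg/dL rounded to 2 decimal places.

This is a matched-pairs design, so SE = s_d/√n = 13.0/√41 = 2.0303.
Margin = 1.645 × 2.0303 = 3.3398; the interval is 11.4 ± 3.3398 = (8.06, 14.74).

(8.06, 14.74)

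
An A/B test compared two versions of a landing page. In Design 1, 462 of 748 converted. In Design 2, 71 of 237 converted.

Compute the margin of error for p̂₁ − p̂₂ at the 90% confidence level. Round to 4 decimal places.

Sample proportions: 462/748 = 0.6176, 71/237 = 0.2996.
Each SE is √(p̂(1−p̂)/n): √(0.6176·0.3824/748) = 0.01777 and √(0.2996·0.7004/237) = 0.02976.
SE(p̂₁ − p̂₂) = √(SE₁² + SE₂²) = √(0.0003157729 + 0.0008856576) = 0.03466, since the two samples are independent.
At 90% confidence z* = 1.645; margin = 1.645 × 0.03466 = 0.05702.

0.0570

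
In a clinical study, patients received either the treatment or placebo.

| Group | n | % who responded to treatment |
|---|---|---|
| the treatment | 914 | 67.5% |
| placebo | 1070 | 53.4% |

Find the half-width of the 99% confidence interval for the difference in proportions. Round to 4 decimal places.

Each SE is √(p̂(1−p̂)/n): √(0.6750·0.3250/914) = 0.01549 and √(0.5340·0.4660/1070) = 0.01525.
SE(p̂₁ − p̂₂) = √(SE₁² + SE₂²) = √(0.0002399401 + 0.0002325625) = 0.02174, since the two samples are independent.
At 99% confidence z* = 2.576; margin = 2.576 × 0.02174 = 0.05600.

0.0560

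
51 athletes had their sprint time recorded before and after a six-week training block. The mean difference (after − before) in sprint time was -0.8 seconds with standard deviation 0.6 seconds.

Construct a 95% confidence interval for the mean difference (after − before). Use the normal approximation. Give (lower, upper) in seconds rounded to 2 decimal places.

This is a matched-pairs design, so SE = s_d/√n = 0.6/√51 = 0.0840.
Margin = 1.960 × 0.0840 = 0.1646; the interval is -0.8 ± 0.1646 = (-0.96, -0.64).

(-0.96, -0.64)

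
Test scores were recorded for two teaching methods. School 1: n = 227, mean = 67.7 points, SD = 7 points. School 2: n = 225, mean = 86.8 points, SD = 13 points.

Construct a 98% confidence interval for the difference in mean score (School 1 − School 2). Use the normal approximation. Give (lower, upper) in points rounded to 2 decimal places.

(-21.39, -16.81)

SE₁ = s₁/√n₁ = 7/√227 = 0.4646; SE₂ = 13/√225 = 0.8667.
Independent samples, unequal variances: SE_diff = √(SE₁² + SE₂²) = √(0.21585316 + 0.75116889) = 0.9834.
z* = 2.326, so margin of error = 2.326 × 0.9834 = 2.2874.
Difference in means = 67.7 − 86.8 = -19.1000.
-19.1000 ± 2.2874 → (-21.39, -16.81).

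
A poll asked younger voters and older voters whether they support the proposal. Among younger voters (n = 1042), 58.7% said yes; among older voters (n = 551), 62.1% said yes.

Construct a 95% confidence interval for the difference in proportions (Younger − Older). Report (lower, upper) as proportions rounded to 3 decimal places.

Each SE is √(p̂(1−p̂)/n): √(0.5870·0.4130/1042) = 0.01525 and √(0.6210·0.3790/551) = 0.02067.
SE(p̂₁ − p̂₂) = √(SE₁² + SE₂²) = √(0.0002325625 + 0.0004272489) = 0.02569, since the two samples are independent.
At 95% confidence z* = 1.960; margin = 1.960 × 0.02569 = 0.05035.
The difference is 0.5870 − 0.6210 = -0.0340, so the interval is -0.0340 ± 0.05035 = (-0.084, 0.016).

(-0.084, 0.016)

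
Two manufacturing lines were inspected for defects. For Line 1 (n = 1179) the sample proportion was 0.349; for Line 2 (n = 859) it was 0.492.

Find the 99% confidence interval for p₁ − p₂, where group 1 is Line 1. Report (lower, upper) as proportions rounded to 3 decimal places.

(-0.200, -0.086)

SE₁ = √(p̂₁(1−p̂₁)/n₁) = √(0.3490·0.6510/1179) = 0.01388; SE₂ = √(0.4920·0.5080/859) = 0.01706.
Independent samples: SE of the difference = √(SE₁² + SE₂²) = √(0.0001926544 + 0.0002910436) = 0.02199.
z* for 99% confidence is 2.576, so the margin of error is 2.576 × 0.02199 = 0.05665.
Point estimate p̂₁ − p̂₂ = 0.3490 − 0.4920 = -0.1430.
-0.1430 ± 0.05665 → (-0.200, -0.086).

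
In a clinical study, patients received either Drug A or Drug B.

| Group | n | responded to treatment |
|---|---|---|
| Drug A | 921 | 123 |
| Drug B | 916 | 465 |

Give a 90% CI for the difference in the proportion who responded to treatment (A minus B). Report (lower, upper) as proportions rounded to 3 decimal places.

p̂₁ = 123/921 = 0.1336 and p̂₂ = 465/916 = 0.5076.
SE₁ = √(p̂₁(1−p̂₁)/n₁) = √(0.1336·0.8664/921) = 0.01121; SE₂ = √(0.5076·0.4924/916) = 0.01652.
Independent samples: SE of the difference = √(SE₁² + SE₂²) = √(0.0001256641 + 0.0002729104) = 0.01996.
z* for 90% confidence is 1.645, so the margin of error is 1.645 × 0.01996 = 0.03283.
Point estimate p̂₁ − p̂₂ = 0.1336 − 0.5076 = -0.3740.
-0.3740 ± 0.03283 → (-0.407, -0.341).

(-0.407, -0.341)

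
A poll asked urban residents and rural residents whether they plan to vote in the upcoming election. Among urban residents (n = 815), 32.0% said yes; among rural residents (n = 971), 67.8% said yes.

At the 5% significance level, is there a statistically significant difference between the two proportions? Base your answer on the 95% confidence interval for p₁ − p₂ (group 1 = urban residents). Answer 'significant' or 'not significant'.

The two standard errors are √(0.3200×0.6800/815) = 0.01634 and √(0.6780×0.3220/971) = 0.01499.
Because the samples are independent, SE_diff = √(0.01634² + 0.01499²) = 0.02217.
Using z* = 1.960 for 95%, ME = 1.960 × 0.02217 = 0.04345.
p̂₁ − p̂₂ = -0.3580; interval -0.3580 ± 0.04345 gives (-0.40145, -0.31455).
The interval (-0.40145, -0.31455) does not contain 0, so the difference is significant.

significant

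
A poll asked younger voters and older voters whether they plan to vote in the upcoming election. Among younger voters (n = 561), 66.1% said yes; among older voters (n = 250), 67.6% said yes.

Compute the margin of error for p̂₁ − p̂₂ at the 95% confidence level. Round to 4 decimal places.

0.0700

SE₁ = √(p̂₁(1−p̂₁)/n₁) = √(0.6610·0.3390/561) = 0.01999; SE₂ = √(0.6760·0.3240/250) = 0.02960.
Independent samples: SE of the difference = √(SE₁² + SE₂²) = √(0.0003996001 + 0.00087616) = 0.03572.
z* for 95% confidence is 1.960, so the margin of error is 1.960 × 0.03572 = 0.07001.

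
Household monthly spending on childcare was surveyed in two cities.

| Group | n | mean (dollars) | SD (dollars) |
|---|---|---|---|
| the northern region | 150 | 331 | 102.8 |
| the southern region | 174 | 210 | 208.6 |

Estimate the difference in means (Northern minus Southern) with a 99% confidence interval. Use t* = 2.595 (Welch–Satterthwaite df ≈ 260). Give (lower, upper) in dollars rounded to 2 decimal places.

SE₁ = s₁/√n₁ = 102.8/√150 = 8.3936; SE₂ = 208.6/√174 = 15.8139.
Independent samples, unequal variances: SE_diff = √(SE₁² + SE₂²) = √(70.45252096 + 250.07943321) = 17.9034.
t* = 2.595, so margin of error = 2.595 × 17.9034 = 46.4593.
Difference in means = 331 − 210 = 121.0000.
121.0000 ± 46.4593 → (74.54, 167.46).

(74.54, 167.46)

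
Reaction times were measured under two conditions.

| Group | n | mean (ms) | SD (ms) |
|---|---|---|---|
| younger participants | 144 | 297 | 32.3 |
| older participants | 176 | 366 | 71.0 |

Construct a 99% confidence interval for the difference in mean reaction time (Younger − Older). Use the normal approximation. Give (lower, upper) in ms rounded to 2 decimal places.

(-84.43, -53.57)

Per-group SEs: s₁/√n₁ = 32.3/√144 = 2.6917, s₂/√n₂ = 71.0/√176 = 5.3518.
Unpooled SE of the difference: √(7.24524889 + 28.64176324) = 5.9906.
Margin of error = z* · SE = 2.576 × 5.9906 = 15.4318.
x̄₁ − x̄₂ = 297 − 366 = -69.0000.
CI: -69.0000 ± 15.4318 = (-84.43, -53.57).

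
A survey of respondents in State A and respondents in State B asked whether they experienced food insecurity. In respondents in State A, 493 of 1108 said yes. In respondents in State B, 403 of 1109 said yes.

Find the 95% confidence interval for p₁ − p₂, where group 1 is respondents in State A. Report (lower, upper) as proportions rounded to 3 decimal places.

(0.041, 0.122)

p̂₁ = 493/1108 = 0.4449 and p̂₂ = 403/1109 = 0.3634.
SE₁ = √(p̂₁(1−p̂₁)/n₁) = √(0.4449·0.5551/1108) = 0.01493; SE₂ = √(0.3634·0.6366/1109) = 0.01444.
Independent samples: SE of the difference = √(SE₁² + SE₂²) = √(0.0002229049 + 0.0002085136) = 0.02077.
z* for 95% confidence is 1.960, so the margin of error is 1.960 × 0.02077 = 0.04071.
Point estimate p̂₁ − p̂₂ = 0.4449 − 0.3634 = 0.0815.
0.0815 ± 0.04071 → (0.041, 0.122).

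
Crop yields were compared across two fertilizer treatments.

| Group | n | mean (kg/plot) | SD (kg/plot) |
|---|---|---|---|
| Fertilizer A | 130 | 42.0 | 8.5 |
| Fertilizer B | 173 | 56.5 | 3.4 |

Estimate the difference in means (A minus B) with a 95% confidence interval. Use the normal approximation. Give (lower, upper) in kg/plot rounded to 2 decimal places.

(-16.05, -12.95)

SE₁ = s₁/√n₁ = 8.5/√130 = 0.7455; SE₂ = 3.4/√173 = 0.2585.
Independent samples, unequal variances: SE_diff = √(SE₁² + SE₂²) = √(0.55577025 + 0.06682225) = 0.7890.
z* = 1.960, so margin of error = 1.960 × 0.7890 = 1.5464.
Difference in means = 42.0 − 56.5 = -14.5000.
-14.5000 ± 1.5464 → (-16.05, -12.95).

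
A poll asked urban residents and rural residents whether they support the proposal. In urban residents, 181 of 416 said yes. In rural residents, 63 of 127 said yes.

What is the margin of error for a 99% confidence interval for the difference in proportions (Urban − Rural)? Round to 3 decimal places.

0.130

Sample proportions: 181/416 = 0.4351, 63/127 = 0.4961.
Each SE is √(p̂(1−p̂)/n): √(0.4351·0.5649/416) = 0.02431 and √(0.4961·0.5039/127) = 0.04437.
SE(p̂₁ − p̂₂) = √(SE₁² + SE₂²) = √(0.0005909761 + 0.0019686969) = 0.05059, since the two samples are independent.
At 99% confidence z* = 2.576; margin = 2.576 × 0.05059 = 0.13032.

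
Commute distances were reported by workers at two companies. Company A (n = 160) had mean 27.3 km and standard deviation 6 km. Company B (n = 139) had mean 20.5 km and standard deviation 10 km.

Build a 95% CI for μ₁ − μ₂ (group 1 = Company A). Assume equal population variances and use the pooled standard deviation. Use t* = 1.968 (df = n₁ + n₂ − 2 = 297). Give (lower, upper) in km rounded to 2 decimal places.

Pooled variance s_p² = [159·6² + 138·10²] / (160+139−2) = 65.7374, so s_p = 8.1079.
SE_diff = s_p·√(1/n₁ + 1/n₂) = 8.1079·√(1/160 + 1/139) = 0.9401.
t* = 1.968; margin = 1.968 × 0.9401 = 1.8501.
Difference = 27.3 − 20.5 = 6.8000.
6.8000 ± 1.8501 → (4.95, 8.65).

(4.95, 8.65)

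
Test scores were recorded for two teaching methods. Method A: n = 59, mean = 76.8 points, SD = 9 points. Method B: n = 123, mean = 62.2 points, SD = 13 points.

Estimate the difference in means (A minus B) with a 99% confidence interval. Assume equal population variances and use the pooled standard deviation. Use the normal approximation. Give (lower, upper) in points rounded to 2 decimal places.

s_p = √[((n₁−1)s₁² + (n₂−1)s₂²)/(n₁+n₂−2)] = √[(58·9² + 122·13²)/180] = 11.8594.
SE = 11.8594·√(1/59 + 1/123) = 1.8781.
With z* = 2.576, margin = 2.576 × 1.8781 = 4.8380.
x̄₁ − x̄₂ = 76.8 − 62.2 = 14.6000; interval 14.6000 ± 4.8380 = (9.76, 19.44).

(9.76, 19.44)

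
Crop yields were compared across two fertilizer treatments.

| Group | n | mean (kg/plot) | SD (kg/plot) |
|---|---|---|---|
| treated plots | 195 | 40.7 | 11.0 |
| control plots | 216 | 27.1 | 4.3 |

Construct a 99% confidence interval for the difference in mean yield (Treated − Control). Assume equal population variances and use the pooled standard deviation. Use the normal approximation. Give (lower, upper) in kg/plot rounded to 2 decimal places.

(11.52, 15.68)

s_p = √[((n₁−1)s₁² + (n₂−1)s₂²)/(n₁+n₂−2)] = √[(194·11.0² + 215·4.3²)/409] = 8.1923.
SE = 8.1923·√(1/195 + 1/216) = 0.8092.
With z* = 2.576, margin = 2.576 × 0.8092 = 2.0845.
x̄₁ − x̄₂ = 40.7 − 27.1 = 13.6000; interval 13.6000 ± 2.0845 = (11.52, 15.68).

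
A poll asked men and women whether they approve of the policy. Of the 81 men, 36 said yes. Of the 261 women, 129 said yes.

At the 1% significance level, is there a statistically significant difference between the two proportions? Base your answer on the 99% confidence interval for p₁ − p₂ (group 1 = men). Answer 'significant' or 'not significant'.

not significant

First, p̂₁ = 36/81 = 0.4444; p̂₂ = 129/261 = 0.4943.
The two standard errors are √(0.4444×0.5556/81) = 0.05521 and √(0.4943×0.5057/261) = 0.03095.
Because the samples are independent, SE_diff = √(0.05521² + 0.03095²) = 0.06329.
Using z* = 2.576 for 99%, ME = 2.576 × 0.06329 = 0.16304.
p̂₁ − p̂₂ = -0.0499; interval -0.0499 ± 0.16304 gives (-0.21294, 0.11314).
The interval (-0.21294, 0.11314) contains 0, so the difference is not significant.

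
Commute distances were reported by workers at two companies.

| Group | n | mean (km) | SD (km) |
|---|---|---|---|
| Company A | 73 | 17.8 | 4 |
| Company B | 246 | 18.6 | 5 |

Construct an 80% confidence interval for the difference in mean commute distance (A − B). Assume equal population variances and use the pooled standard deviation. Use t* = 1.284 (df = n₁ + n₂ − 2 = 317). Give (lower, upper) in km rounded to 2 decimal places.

Pooled variance s_p² = [72·4² + 245·5²] / (73+246−2) = 22.9558, so s_p = 4.7912.
SE_diff = s_p·√(1/n₁ + 1/n₂) = 4.7912·√(1/73 + 1/246) = 0.6386.
t* = 1.284; margin = 1.284 × 0.6386 = 0.8200.
Difference = 17.8 − 18.6 = -0.8000.
-0.8000 ± 0.8200 → (-1.62, 0.02).

(-1.62, 0.02)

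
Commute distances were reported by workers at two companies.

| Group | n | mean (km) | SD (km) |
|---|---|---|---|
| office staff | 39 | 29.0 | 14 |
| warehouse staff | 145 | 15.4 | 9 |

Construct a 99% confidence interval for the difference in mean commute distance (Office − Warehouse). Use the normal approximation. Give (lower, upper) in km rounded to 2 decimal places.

SE₁ = s₁/√n₁ = 14/√39 = 2.2418; SE₂ = 9/√145 = 0.7474.
Independent samples, unequal variances: SE_diff = √(SE₁² + SE₂²) = √(5.02566724 + 0.55860676) = 2.3631.
z* = 2.576, so margin of error = 2.576 × 2.3631 = 6.0873.
Difference in means = 29.0 − 15.4 = 13.6000.
13.6000 ± 6.0873 → (7.51, 19.69).

(7.51, 19.69)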